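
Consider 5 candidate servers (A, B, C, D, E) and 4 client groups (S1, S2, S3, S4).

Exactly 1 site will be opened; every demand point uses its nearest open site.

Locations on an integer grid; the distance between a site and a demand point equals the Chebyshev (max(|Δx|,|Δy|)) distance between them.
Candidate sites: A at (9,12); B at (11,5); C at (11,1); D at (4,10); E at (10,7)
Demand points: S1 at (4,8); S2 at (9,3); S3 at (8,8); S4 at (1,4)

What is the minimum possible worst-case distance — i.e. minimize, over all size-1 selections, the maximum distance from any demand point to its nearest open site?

7

Open {D}.
  Farthest demand point is S2 at distance 7 (to D); all others are ≤ 7.
With {A} the worst case is 9.
With {E} the worst case is 9.
No size-1 selection achieves below 7.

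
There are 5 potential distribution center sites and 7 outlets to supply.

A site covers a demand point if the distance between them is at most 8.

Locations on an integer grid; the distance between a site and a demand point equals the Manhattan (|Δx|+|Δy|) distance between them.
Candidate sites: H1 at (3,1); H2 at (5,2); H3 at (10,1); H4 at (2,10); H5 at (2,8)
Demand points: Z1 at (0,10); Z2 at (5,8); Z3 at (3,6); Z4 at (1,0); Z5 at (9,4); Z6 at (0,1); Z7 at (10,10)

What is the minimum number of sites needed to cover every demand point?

2

Coverage sets (demand points within 8 of each site):
  H1: {Z3, Z4, Z6}
  H2: {Z2, Z3, Z4, Z5, Z6}
  H3: {Z5}
  H4: {Z1, Z2, Z3, Z7}
  H5: {Z1, Z2, Z3}
No single site covers all 7 demand points.
But {H2, H4} covers everything, so the minimum is 2.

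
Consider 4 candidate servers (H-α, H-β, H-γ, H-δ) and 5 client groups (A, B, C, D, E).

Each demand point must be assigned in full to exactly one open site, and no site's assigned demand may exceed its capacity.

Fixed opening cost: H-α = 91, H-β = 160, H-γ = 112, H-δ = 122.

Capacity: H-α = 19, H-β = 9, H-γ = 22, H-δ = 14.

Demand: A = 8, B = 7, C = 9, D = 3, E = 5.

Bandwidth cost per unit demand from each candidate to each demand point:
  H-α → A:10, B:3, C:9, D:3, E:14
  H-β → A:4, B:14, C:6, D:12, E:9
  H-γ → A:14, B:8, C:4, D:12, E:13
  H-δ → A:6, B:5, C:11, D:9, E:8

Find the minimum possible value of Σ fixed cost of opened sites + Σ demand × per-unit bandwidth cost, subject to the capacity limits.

412

Open {H-α, H-δ}; cheapest assignment that respects the capacities:
  H-α (cap 19, load 19): B, C, D — cost 7×3 + 9×9 + 3×3 = 111
  H-δ (cap 14, load 13): A, E — cost 8×6 + 5×8 = 88
  Shipping 199, fixed 213 → total 412.
  Any other capacity-feasible assignment to {H-α, H-δ} ships for at least 199.
Compare {H-α, H-γ}: its best feasible assignment gives total 414.
Compare {H-γ, H-δ}: its best feasible assignment gives total 450.
Every other set of open sites that can feasibly serve all demand totals ≥ 414 even under its best assignment. Minimum: 412.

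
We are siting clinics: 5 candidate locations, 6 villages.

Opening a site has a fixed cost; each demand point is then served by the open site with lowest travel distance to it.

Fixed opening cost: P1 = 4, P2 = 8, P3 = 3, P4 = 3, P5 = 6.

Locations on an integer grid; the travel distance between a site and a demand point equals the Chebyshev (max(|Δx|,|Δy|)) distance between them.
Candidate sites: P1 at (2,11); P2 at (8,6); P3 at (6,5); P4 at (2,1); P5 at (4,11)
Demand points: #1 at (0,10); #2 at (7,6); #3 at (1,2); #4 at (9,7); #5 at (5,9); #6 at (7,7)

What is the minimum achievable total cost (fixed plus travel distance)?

Open {P1, P3, P4}: assign each demand point to its cheapest open site.
  #1→P1 2, #2→P3 1, #3→P4 1, #4→P3 3, #5→P1 3, #6→P3 2
  travel distance 12, fixed 10 → total 22.
Compare {P1, P3}: travel distance 16 + fixed 7 = 23.
Compare {P3, P4}: travel distance 17 + fixed 6 = 23.
Compare {P3}: travel distance 21 + fixed 3 = 24.
All other subsets cost ≥ 23. Minimum total cost: 22.

22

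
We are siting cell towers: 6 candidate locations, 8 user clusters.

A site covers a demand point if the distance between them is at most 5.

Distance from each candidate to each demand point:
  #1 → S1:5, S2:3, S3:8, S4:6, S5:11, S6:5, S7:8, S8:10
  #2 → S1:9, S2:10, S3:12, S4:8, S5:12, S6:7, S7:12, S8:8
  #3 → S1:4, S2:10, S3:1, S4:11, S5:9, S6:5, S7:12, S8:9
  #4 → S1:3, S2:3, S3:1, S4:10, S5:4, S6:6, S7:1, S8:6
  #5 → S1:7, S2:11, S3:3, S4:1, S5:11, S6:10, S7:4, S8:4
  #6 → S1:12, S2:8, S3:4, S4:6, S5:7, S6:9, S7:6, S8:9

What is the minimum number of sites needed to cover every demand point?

Coverage sets (demand points within 5 of each site):
  #1: {S1, S2, S6}
  #2: {}
  #3: {S1, S3, S6}
  #4: {S1, S2, S3, S5, S7}
  #5: {S3, S4, S7, S8}
  #6: {S3}
No 2 sites suffice: every size-2 union leaves at least one demand point uncovered.
But {#1, #4, #5} covers everything, so the minimum is 3.

3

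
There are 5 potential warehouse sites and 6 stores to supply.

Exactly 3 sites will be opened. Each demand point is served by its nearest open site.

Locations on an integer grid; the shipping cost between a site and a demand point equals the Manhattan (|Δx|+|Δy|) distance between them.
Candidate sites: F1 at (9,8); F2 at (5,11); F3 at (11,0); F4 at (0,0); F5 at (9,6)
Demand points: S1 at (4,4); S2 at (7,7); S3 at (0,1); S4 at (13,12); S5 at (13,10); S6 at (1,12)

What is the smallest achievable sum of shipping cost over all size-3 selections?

Open {F1, F2, F4}.
  S1→F2 8, S2→F1 3, S3→F4 1, S4→F1 8, S5→F1 6, S6→F2 5  ⇒ total 31.
Compare {F2, F4, F5}: total 33.
Compare {F1, F4, F5}: total 37.
No size-3 selection does better; minimum is 31.

31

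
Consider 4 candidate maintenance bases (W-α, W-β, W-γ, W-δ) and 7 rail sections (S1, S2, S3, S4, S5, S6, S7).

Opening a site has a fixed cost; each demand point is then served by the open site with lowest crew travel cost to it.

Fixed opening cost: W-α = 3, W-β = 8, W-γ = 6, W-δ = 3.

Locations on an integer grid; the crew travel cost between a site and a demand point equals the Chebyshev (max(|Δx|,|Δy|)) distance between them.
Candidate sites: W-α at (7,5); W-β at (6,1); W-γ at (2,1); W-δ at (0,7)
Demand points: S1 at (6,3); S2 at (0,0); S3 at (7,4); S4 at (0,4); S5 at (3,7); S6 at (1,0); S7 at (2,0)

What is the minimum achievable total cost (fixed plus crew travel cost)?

Open {W-α, W-γ}: assign each demand point to its cheapest open site.
  S1→W-α 2, S2→W-γ 2, S3→W-α 1, S4→W-γ 3, S5→W-α 4, S6→W-γ 1, S7→W-γ 1
  crew travel cost 14, fixed 9 → total 23.
Compare {W-α, W-γ, W-δ}: crew travel cost 13 + fixed 12 = 25.
Compare {W-γ}: crew travel cost 22 + fixed 6 = 28.
Compare {W-γ, W-δ}: crew travel cost 19 + fixed 9 = 28.
All other subsets cost ≥ 25. Minimum total cost: 23.

23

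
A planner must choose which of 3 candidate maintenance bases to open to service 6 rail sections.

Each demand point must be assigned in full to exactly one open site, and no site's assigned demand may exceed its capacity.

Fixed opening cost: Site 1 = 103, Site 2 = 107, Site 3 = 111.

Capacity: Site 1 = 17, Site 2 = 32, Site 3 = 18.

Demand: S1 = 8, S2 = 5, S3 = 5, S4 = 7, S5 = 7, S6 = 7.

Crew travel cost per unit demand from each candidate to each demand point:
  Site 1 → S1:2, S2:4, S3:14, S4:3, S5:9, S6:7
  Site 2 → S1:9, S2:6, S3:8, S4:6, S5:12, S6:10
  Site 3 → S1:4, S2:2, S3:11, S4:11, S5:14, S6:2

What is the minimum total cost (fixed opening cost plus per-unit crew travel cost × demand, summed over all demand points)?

Open {Site 2, Site 3}; cheapest assignment that respects the capacities:
  Site 2 (cap 32, load 24): S2, S3, S4, S5 — cost 5×6 + 5×8 + 7×6 + 7×12 = 196
  Site 3 (cap 18, load 15): S1, S6 — cost 8×4 + 7×2 = 46
  Shipping 242, fixed 218 → total 460.
  Any other capacity-feasible assignment to {Site 2, Site 3} ships for at least 242.
Compare {Site 1, Site 2}: its best feasible assignment gives total 471.
Compare {Site 1, Site 2, Site 3}: its best feasible assignment gives total 506.
Every other set of open sites that can feasibly serve all demand totals ≥ 471 even under its best assignment. Minimum: 460.

460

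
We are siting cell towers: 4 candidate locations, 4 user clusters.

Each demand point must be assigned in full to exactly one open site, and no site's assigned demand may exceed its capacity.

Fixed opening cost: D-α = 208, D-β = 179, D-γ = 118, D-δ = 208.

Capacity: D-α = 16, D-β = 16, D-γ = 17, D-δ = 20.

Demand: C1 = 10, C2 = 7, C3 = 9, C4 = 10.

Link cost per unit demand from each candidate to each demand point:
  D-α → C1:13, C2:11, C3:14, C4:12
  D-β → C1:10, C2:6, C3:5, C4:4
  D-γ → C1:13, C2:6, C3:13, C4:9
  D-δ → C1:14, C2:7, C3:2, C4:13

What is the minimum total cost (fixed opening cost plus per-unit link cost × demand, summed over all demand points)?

616

Open {D-γ, D-δ}; cheapest assignment that respects the capacities:
  D-γ (cap 17, load 17): C2, C4 — cost 7×6 + 10×9 = 132
  D-δ (cap 20, load 19): C1, C3 — cost 10×14 + 9×2 = 158
  Shipping 290, fixed 326 → total 616.
  Any other capacity-feasible assignment to {D-γ, D-δ} ships for at least 290.
Compare {D-β, D-γ, D-δ}: its best feasible assignment gives total 735.
Compare {D-β, D-δ}: its best feasible assignment gives total 744.
Every other set of open sites that can feasibly serve all demand totals ≥ 735 even under its best assignment. Minimum: 616.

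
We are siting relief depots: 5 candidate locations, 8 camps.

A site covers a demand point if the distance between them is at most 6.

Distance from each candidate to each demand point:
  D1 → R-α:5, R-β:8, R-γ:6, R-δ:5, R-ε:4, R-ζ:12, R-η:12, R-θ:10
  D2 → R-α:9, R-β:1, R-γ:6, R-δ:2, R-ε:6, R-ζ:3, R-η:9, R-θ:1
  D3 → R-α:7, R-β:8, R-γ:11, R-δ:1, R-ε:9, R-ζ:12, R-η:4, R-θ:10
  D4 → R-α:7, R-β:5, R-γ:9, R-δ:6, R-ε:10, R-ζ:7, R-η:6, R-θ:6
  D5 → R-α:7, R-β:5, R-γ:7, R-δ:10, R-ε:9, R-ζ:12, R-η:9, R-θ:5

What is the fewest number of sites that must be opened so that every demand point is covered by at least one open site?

3

Coverage sets (demand points within 6 of each site):
  D1: {R-α, R-γ, R-δ, R-ε}
  D2: {R-β, R-γ, R-δ, R-ε, R-ζ, R-θ}
  D3: {R-δ, R-η}
  D4: {R-β, R-δ, R-η, R-θ}
  D5: {R-β, R-θ}
No 2 sites suffice: every size-2 union leaves at least one demand point uncovered.
But {D1, D2, D3} covers everything, so the minimum is 3.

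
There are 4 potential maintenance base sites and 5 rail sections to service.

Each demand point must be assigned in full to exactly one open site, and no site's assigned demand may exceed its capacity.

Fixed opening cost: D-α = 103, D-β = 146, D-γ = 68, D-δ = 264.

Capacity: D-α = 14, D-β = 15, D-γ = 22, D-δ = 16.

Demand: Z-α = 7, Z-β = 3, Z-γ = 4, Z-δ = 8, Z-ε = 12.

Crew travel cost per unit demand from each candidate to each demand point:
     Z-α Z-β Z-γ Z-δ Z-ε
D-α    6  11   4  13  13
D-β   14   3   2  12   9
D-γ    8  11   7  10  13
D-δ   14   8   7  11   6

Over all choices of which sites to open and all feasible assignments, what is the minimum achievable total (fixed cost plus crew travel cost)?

495

Open {D-β, D-γ}; cheapest assignment that respects the capacities:
  D-β (cap 15, load 15): Z-β, Z-ε — cost 3×3 + 12×9 = 117
  D-γ (cap 22, load 19): Z-α, Z-γ, Z-δ — cost 7×8 + 4×7 + 8×10 = 164
  Shipping 281, fixed 214 → total 495.
  Any other capacity-feasible assignment to {D-β, D-γ} ships for at least 281.
Compare {D-α, D-γ}: its best feasible assignment gives total 498.
Compare {D-α, D-β, D-γ}: its best feasible assignment gives total 572.
Every other set of open sites that can feasibly serve all demand totals ≥ 498 even under its best assignment. Minimum: 495.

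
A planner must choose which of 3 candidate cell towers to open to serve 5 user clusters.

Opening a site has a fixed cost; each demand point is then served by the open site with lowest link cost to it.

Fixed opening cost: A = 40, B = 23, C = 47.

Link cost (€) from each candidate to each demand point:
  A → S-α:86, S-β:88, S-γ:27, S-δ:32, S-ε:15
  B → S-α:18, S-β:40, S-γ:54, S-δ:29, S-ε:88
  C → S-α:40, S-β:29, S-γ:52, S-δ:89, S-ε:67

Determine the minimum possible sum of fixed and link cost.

192

Open {A, B}: assign each demand point to its cheapest open site.
  S-α→B 18, S-β→B 40, S-γ→A 27, S-δ→B 29, S-ε→A 15
  link cost 129, fixed 63 → total 192.
Compare {A, B, C}: link cost 118 + fixed 110 = 228.
Compare {A, C}: link cost 143 + fixed 87 = 230.
Compare {B}: link cost 229 + fixed 23 = 252.
All other subsets cost ≥ 228. Minimum total cost: 192.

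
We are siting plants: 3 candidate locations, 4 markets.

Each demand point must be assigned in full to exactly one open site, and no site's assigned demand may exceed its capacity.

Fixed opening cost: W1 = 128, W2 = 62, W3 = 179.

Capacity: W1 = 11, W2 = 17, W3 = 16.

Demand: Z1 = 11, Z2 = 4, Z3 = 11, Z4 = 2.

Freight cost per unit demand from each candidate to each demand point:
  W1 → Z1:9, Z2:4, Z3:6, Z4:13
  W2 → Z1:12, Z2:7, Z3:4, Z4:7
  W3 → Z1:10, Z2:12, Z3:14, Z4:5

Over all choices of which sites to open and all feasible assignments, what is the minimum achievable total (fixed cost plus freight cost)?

Open {W1, W2}; cheapest assignment that respects the capacities:
  W1 (cap 11, load 11): Z1 — cost 11×9 = 99
  W2 (cap 17, load 17): Z2, Z3, Z4 — cost 4×7 + 11×4 + 2×7 = 86
  Shipping 185, fixed 190 → total 375.
  Any other capacity-feasible assignment to {W1, W2} ships for at least 185.
Compare {W2, W3}: its best feasible assignment gives total 433.
Compare {W1, W2, W3}: its best feasible assignment gives total 549.
Every other set of open sites that can feasibly serve all demand totals ≥ 433 even under its best assignment. Minimum: 375.

375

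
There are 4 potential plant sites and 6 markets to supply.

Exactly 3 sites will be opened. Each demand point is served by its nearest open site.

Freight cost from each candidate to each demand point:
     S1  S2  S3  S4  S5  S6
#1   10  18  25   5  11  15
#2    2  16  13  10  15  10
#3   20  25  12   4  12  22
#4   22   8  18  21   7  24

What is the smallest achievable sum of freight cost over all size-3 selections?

43

Open {#2, #3, #4}.
  S1→#2 2, S2→#4 8, S3→#3 12, S4→#3 4, S5→#4 7, S6→#2 10  ⇒ total 43.
Compare {#1, #2, #4}: total 45.
Compare {#1, #2, #3}: total 55.
No size-3 selection does better; minimum is 43.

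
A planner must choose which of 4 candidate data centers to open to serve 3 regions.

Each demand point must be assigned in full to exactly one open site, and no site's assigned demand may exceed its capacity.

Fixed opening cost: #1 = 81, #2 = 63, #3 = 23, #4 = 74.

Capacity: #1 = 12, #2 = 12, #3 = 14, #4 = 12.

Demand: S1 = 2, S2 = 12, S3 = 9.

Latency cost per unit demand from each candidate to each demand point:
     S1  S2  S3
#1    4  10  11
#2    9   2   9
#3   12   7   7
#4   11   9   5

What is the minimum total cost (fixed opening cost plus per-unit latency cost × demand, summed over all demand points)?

Open {#2, #3}; cheapest assignment that respects the capacities:
  #2 (cap 12, load 12): S2 — cost 12×2 = 24
  #3 (cap 14, load 11): S1, S3 — cost 2×12 + 9×7 = 87
  Shipping 111, fixed 86 → total 197.
  Any other capacity-feasible assignment to {#2, #3} ships for at least 111.
Compare {#2, #4}: its best feasible assignment gives total 228.
Compare {#3, #4}: its best feasible assignment gives total 248.
Every other set of open sites that can feasibly serve all demand totals ≥ 228 even under its best assignment. Minimum: 197.

197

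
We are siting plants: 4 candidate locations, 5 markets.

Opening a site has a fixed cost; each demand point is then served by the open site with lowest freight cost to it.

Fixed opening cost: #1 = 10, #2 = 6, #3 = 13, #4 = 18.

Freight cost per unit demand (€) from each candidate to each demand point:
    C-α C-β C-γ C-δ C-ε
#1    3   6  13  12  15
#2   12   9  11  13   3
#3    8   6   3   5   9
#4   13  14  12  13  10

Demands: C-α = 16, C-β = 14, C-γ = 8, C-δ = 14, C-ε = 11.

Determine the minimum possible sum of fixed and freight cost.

Open {#1, #2, #3}: assign each demand point to its cheapest open site.
  C-α→#1 16×3=48, C-β→#1 14×6=84, C-γ→#3 8×3=24, C-δ→#3 14×5=70, C-ε→#2 11×3=33
  freight cost 259, fixed 29 → total 288.
Compare {#1, #2, #3, #4}: freight cost 259 + fixed 47 = 306.
Compare {#1, #3}: freight cost 325 + fixed 23 = 348.
Compare {#2, #3}: freight cost 339 + fixed 19 = 358.
All other subsets cost ≥ 306. Minimum total cost: 288.

288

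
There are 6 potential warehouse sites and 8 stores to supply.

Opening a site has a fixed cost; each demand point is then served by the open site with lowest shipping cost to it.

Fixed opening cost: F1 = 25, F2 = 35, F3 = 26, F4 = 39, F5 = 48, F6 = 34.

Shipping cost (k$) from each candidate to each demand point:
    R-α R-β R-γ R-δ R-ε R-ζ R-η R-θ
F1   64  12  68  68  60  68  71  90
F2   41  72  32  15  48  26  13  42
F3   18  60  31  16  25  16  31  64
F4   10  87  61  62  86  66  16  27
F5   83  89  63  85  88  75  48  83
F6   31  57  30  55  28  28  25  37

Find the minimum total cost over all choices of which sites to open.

243

Open {F1, F3, F4}: assign each demand point to its cheapest open site.
  R-α→F4 10, R-β→F1 12, R-γ→F3 31, R-δ→F3 16, R-ε→F3 25, R-ζ→F3 16, R-η→F4 16, R-θ→F4 27
  shipping cost 153, fixed 90 → total 243.
Compare {F1, F2, F3}: shipping cost 172 + fixed 86 = 258.
Compare {F1, F3}: shipping cost 213 + fixed 51 = 264.
Compare {F1, F3, F6}: shipping cost 179 + fixed 85 = 264.
All other subsets cost ≥ 258. Minimum total cost: 243.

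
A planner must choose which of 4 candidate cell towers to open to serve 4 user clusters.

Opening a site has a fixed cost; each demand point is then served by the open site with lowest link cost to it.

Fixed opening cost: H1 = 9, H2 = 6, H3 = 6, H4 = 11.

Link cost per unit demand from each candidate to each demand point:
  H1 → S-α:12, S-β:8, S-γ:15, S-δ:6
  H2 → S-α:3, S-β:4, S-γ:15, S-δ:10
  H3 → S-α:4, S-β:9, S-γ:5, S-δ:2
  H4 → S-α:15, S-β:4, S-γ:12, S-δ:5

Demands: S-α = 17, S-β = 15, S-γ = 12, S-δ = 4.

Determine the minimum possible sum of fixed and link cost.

Open {H2, H3}: assign each demand point to its cheapest open site.
  S-α→H2 17×3=51, S-β→H2 15×4=60, S-γ→H3 12×5=60, S-δ→H3 4×2=8
  link cost 179, fixed 12 → total 191.
Compare {H1, H2, H3}: link cost 179 + fixed 21 = 200.
Compare {H2, H3, H4}: link cost 179 + fixed 23 = 202.
Compare {H1, H2, H3, H4}: link cost 179 + fixed 32 = 211.
All other subsets cost ≥ 200. Minimum total cost: 191.

191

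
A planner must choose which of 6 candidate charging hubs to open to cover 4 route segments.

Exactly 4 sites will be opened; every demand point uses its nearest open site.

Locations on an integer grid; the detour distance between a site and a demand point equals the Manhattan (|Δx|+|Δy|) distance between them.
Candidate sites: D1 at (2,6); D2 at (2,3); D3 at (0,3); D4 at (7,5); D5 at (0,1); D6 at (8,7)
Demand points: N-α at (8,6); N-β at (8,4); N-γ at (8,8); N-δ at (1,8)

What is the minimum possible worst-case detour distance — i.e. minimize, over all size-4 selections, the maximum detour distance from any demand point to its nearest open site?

Open {D1, D2, D3, D6}.
  Farthest demand point is N-β at detour distance 3 (to D6); all others are ≤ 3.
With {D1, D2, D4, D6} the worst case is 3.
With {D1, D2, D5, D6} the worst case is 3.
No size-4 selection achieves below 3.

3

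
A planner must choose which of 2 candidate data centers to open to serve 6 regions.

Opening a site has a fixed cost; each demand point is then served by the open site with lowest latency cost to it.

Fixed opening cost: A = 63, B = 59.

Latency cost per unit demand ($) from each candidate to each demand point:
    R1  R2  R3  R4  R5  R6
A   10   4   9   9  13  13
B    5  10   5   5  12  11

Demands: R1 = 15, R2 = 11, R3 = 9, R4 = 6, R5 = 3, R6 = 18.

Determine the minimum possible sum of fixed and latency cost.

550

Open {A, B}: assign each demand point to its cheapest open site.
  R1→B 15×5=75, R2→A 11×4=44, R3→B 9×5=45, R4→B 6×5=30, R5→B 3×12=36, R6→B 18×11=198
  latency cost 428, fixed 122 → total 550.
Compare {B}: latency cost 494 + fixed 59 = 553.
Compare {A}: latency cost 602 + fixed 63 = 665.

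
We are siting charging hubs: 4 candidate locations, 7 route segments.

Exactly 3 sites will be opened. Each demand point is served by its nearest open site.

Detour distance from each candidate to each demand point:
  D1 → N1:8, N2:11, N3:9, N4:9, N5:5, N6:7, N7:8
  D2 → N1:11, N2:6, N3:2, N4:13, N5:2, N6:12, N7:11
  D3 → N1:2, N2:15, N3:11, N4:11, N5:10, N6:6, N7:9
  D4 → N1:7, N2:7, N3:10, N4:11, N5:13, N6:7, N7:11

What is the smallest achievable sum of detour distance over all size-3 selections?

35

Open {D1, D2, D3}.
  N1→D3 2, N2→D2 6, N3→D2 2, N4→D1 9, N5→D2 2, N6→D3 6, N7→D1 8  ⇒ total 35.
Compare {D2, D3, D4}: total 38.
Compare {D1, D2, D4}: total 41.
No size-3 selection does better; minimum is 35.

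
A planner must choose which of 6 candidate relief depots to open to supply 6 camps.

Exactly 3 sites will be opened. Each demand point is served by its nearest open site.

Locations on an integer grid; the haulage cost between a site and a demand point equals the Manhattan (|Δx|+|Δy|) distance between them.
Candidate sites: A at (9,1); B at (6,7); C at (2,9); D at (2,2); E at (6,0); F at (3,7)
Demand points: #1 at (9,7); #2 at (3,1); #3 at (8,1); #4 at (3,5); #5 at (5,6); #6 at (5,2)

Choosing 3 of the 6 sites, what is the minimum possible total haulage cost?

Open {A, B, D}.
  #1→B 3, #2→D 2, #3→A 1, #4→D 4, #5→B 2, #6→D 3  ⇒ total 15.
Compare {A, D, F}: total 17.
Compare {B, D, E}: total 17.
No size-3 selection does better; minimum is 15.

15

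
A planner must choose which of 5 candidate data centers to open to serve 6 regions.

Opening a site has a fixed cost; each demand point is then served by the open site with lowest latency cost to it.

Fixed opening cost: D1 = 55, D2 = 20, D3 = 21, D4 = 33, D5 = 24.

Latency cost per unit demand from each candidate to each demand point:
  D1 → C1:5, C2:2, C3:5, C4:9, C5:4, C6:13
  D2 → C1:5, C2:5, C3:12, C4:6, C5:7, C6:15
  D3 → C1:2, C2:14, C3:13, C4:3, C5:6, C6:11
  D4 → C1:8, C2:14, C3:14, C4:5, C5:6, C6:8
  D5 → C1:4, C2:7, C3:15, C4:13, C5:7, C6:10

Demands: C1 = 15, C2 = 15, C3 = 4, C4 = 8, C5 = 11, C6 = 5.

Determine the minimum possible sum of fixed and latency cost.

279

Open {D1, D3}: assign each demand point to its cheapest open site.
  C1→D3 15×2=30, C2→D1 15×2=30, C3→D1 4×5=20, C4→D3 8×3=24, C5→D1 11×4=44, C6→D3 5×11=55
  latency cost 203, fixed 76 → total 279.
Compare {D1, D3, D4}: latency cost 188 + fixed 109 = 297.
Compare {D1, D3, D5}: latency cost 198 + fixed 100 = 298.
Compare {D1, D2, D3}: latency cost 203 + fixed 96 = 299.
All other subsets cost ≥ 297. Minimum total cost: 279.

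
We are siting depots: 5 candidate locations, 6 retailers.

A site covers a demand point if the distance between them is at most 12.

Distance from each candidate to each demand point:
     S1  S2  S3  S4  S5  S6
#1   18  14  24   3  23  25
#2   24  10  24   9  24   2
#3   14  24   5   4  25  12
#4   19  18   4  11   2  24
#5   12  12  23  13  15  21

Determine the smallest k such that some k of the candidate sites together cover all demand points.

3

Coverage sets (demand points within 12 of each site):
  #1: {S4}
  #2: {S2, S4, S6}
  #3: {S3, S4, S6}
  #4: {S3, S4, S5}
  #5: {S1, S2}
No 2 sites suffice: every size-2 union leaves at least one demand point uncovered.
But {#2, #4, #5} covers everything, so the minimum is 3.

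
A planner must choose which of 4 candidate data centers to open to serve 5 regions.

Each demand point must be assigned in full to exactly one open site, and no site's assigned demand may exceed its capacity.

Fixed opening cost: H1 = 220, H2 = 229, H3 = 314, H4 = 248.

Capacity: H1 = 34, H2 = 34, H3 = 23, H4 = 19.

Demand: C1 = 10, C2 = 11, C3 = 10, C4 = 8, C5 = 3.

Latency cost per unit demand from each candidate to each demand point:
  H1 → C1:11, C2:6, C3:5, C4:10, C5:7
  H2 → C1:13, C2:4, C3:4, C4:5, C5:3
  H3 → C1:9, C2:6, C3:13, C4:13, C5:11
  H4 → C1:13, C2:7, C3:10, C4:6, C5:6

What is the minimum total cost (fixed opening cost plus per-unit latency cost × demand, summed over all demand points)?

692

Open {H1, H2}; cheapest assignment that respects the capacities:
  H1 (cap 34, load 10): C1 — cost 10×11 = 110
  H2 (cap 34, load 32): C2, C3, C4, C5 — cost 11×4 + 10×4 + 8×5 + 3×3 = 133
  Shipping 243, fixed 449 → total 692.
  Any other capacity-feasible assignment to {H1, H2} ships for at least 243.
Compare {H2, H4}: its best feasible assignment gives total 740.
Compare {H1, H4}: its best feasible assignment gives total 760.
Every other set of open sites that can feasibly serve all demand totals ≥ 740 even under its best assignment. Minimum: 692.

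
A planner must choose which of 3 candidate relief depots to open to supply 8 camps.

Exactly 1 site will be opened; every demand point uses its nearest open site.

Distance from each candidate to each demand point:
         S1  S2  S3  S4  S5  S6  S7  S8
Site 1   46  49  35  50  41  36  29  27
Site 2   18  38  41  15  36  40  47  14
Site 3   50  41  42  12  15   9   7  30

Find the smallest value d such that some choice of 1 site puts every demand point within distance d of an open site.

Open {Site 2}.
  Farthest demand point is S7 at distance 47 (to Site 2); all others are ≤ 47.
With {Site 1} the worst case is 50.
With {Site 3} the worst case is 50.
No size-1 selection achieves below 47.

47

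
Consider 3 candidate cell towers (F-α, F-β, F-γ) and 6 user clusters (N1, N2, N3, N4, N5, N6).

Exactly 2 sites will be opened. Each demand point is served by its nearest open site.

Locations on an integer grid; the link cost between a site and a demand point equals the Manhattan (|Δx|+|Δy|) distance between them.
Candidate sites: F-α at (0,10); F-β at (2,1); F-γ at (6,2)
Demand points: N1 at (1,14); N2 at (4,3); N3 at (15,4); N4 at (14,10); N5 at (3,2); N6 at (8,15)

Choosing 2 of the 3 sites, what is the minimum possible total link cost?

49

Open {F-α, F-γ}.
  N1→F-α 5, N2→F-γ 3, N3→F-γ 11, N4→F-α 14, N5→F-γ 3, N6→F-α 13  ⇒ total 49.
Compare {F-α, F-β}: total 54.
Compare {F-β, F-γ}: total 61.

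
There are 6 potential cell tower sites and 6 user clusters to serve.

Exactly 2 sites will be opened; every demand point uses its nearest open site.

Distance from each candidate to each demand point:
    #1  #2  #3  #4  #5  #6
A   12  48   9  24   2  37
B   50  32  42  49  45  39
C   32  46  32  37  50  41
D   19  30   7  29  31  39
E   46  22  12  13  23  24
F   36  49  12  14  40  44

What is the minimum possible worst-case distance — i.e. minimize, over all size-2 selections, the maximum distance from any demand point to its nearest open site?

Open {A, E}.
  Farthest demand point is #6 at distance 24 (to E); all others are ≤ 24.
With {D, E} the worst case is 24.
With {C, E} the worst case is 32.
No size-2 selection achieves below 24.

24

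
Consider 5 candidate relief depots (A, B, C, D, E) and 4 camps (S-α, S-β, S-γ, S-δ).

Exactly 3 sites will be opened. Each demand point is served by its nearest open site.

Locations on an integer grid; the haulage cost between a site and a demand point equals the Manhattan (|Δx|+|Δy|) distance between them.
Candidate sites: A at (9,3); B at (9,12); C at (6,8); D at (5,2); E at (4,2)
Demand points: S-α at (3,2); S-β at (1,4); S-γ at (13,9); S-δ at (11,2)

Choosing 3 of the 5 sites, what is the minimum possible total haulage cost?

Open {A, B, E}.
  S-α→E 1, S-β→E 5, S-γ→B 7, S-δ→A 3  ⇒ total 16.
Compare {A, C, E}: total 17.
Compare {A, B, D}: total 18.
No size-3 selection does better; minimum is 16.

16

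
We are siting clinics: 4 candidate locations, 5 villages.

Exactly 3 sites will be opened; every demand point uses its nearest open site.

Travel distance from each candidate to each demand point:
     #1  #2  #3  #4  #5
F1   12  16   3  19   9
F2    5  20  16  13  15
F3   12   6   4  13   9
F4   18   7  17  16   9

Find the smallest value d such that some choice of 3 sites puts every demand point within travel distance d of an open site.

13

Open {F1, F2, F3}.
  Farthest demand point is #4 at travel distance 13 (to F2); all others are ≤ 13.
With {F1, F2, F4} the worst case is 13.
With {F1, F3, F4} the worst case is 13.
No size-3 selection achieves below 13.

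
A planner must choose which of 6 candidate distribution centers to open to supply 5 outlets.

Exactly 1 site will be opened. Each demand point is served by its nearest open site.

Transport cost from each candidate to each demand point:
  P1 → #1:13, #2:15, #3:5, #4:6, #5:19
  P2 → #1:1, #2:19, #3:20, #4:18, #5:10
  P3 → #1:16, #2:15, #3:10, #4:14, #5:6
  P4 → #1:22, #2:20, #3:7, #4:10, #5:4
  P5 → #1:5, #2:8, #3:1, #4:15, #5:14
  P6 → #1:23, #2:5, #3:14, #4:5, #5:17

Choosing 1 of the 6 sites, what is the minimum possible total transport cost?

Open {P5}.
  #1→P5 5, #2→P5 8, #3→P5 1, #4→P5 15, #5→P5 14  ⇒ total 43.
Compare {P1}: total 58.
Compare {P3}: total 61.
No size-1 selection does better; minimum is 43.

43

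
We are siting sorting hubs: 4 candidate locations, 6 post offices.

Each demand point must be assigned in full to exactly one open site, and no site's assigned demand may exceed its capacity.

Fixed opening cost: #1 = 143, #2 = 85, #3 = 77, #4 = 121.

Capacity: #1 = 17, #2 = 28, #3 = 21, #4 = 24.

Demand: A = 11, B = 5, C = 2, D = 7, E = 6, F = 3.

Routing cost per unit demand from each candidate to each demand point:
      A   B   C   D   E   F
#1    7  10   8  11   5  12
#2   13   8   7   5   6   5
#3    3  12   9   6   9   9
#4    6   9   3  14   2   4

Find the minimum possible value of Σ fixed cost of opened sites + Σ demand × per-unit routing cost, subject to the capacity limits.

Open {#2, #3}; cheapest assignment that respects the capacities:
  #2 (cap 28, load 23): B, C, D, E, F — cost 5×8 + 2×7 + 7×5 + 6×6 + 3×5 = 140
  #3 (cap 21, load 11): A — cost 11×3 = 33
  Shipping 173, fixed 162 → total 335.
  Any other capacity-feasible assignment to {#2, #3} ships for at least 173.
Compare {#3, #4}: its best feasible assignment gives total 348.
Compare {#2, #4}: its best feasible assignment gives total 377.
Every other set of open sites that can feasibly serve all demand totals ≥ 348 even under its best assignment. Minimum: 335.

335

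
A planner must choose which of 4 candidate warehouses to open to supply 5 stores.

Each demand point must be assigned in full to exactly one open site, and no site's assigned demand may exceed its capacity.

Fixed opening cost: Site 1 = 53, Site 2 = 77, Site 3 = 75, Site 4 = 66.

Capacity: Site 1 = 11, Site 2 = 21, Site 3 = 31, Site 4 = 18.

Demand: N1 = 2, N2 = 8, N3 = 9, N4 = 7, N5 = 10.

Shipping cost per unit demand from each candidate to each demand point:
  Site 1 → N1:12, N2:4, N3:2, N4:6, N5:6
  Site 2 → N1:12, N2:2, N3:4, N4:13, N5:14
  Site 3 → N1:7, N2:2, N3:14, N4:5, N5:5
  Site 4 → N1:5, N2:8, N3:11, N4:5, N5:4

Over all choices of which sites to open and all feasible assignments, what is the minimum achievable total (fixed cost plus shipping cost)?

261

Open {Site 1, Site 3}; cheapest assignment that respects the capacities:
  Site 1 (cap 11, load 9): N3 — cost 9×2 = 18
  Site 3 (cap 31, load 27): N1, N2, N4, N5 — cost 2×7 + 8×2 + 7×5 + 10×5 = 115
  Shipping 133, fixed 128 → total 261.
  Any other capacity-feasible assignment to {Site 1, Site 3} ships for at least 133.
Compare {Site 2, Site 4}: its best feasible assignment gives total 294.
Compare {Site 2, Site 3}: its best feasible assignment gives total 303.
Every other set of open sites that can feasibly serve all demand totals ≥ 294 even under its best assignment. Minimum: 261.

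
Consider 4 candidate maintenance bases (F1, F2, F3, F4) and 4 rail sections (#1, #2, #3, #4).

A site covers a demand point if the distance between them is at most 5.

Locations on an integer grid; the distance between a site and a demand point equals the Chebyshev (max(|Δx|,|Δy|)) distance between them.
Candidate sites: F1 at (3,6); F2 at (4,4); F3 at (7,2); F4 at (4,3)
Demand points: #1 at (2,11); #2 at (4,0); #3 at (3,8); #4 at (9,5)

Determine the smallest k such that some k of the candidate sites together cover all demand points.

Coverage sets (demand points within 5 of each site):
  F1: {#1, #3}
  F2: {#2, #3, #4}
  F3: {#2, #4}
  F4: {#2, #3, #4}
No single site covers all 4 demand points.
But {F1, F2} covers everything, so the minimum is 2.

2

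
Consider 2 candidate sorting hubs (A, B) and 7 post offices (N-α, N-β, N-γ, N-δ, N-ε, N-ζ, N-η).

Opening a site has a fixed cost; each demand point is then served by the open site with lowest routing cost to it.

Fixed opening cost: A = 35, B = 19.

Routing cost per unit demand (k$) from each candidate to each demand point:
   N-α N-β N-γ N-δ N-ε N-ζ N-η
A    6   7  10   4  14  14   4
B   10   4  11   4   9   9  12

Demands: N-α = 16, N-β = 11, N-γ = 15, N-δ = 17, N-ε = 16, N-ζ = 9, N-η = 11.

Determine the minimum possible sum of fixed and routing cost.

681

Open {A, B}: assign each demand point to its cheapest open site.
  N-α→A 16×6=96, N-β→B 11×4=44, N-γ→A 15×10=150, N-δ→A 17×4=68, N-ε→B 16×9=144, N-ζ→B 9×9=81, N-η→A 11×4=44
  routing cost 627, fixed 54 → total 681.
Compare {B}: routing cost 794 + fixed 19 = 813.
Compare {A}: routing cost 785 + fixed 35 = 820.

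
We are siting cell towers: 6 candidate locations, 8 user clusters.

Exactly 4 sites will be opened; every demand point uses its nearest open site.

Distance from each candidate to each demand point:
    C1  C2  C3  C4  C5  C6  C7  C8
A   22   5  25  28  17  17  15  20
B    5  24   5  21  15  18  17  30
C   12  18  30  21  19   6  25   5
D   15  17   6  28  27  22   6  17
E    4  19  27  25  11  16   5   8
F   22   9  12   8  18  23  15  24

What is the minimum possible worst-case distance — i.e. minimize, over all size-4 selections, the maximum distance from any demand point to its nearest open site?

Open {B, C, E, F}.
  Farthest demand point is C5 at distance 11 (to E); all others are ≤ 11.
With {C, D, E, F} the worst case is 11.
With {A, C, E, F} the worst case is 12.
No size-4 selection achieves below 11.

11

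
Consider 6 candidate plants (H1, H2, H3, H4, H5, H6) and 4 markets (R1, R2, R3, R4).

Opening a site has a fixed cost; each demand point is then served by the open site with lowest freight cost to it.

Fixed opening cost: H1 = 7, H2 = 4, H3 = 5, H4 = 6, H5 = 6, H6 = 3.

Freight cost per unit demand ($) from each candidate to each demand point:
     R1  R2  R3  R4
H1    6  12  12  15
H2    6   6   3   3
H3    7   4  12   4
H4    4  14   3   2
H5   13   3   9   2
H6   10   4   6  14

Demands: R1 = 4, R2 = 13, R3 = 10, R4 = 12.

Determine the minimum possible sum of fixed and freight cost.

Open {H4, H5}: assign each demand point to its cheapest open site.
  R1→H4 4×4=16, R2→H5 13×3=39, R3→H4 10×3=30, R4→H4 12×2=24
  freight cost 109, fixed 12 → total 121.
Compare {H4, H5, H6}: freight cost 109 + fixed 15 = 124.
Compare {H2, H4, H5}: freight cost 109 + fixed 16 = 125.
Compare {H3, H4, H5}: freight cost 109 + fixed 17 = 126.
All other subsets cost ≥ 124. Minimum total cost: 121.

121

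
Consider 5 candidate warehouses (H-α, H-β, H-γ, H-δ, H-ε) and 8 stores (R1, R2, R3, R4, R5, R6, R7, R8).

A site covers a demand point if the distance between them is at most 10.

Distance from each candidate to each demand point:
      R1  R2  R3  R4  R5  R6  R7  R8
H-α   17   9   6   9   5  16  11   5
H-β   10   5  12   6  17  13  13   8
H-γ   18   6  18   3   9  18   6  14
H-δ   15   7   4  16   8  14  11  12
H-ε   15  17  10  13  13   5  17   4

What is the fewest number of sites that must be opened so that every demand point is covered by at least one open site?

3

Coverage sets (demand points within 10 of each site):
  H-α: {R2, R3, R4, R5, R8}
  H-β: {R1, R2, R4, R8}
  H-γ: {R2, R4, R5, R7}
  H-δ: {R2, R3, R5}
  H-ε: {R3, R6, R8}
No 2 sites suffice: every size-2 union leaves at least one demand point uncovered.
But {H-β, H-γ, H-ε} covers everything, so the minimum is 3.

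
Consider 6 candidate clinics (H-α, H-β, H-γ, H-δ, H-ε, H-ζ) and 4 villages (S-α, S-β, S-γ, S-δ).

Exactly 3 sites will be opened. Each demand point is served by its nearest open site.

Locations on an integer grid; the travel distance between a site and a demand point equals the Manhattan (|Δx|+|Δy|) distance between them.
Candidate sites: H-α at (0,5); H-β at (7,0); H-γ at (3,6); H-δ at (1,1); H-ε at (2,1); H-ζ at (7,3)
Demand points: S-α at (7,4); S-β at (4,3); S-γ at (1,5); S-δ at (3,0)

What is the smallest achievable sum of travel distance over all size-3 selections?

7

Open {H-α, H-ε, H-ζ}.
  S-α→H-ζ 1, S-β→H-ζ 3, S-γ→H-α 1, S-δ→H-ε 2  ⇒ total 7.
Compare {H-α, H-δ, H-ζ}: total 8.
Compare {H-α, H-β, H-ζ}: total 9.
No size-3 selection does better; minimum is 7.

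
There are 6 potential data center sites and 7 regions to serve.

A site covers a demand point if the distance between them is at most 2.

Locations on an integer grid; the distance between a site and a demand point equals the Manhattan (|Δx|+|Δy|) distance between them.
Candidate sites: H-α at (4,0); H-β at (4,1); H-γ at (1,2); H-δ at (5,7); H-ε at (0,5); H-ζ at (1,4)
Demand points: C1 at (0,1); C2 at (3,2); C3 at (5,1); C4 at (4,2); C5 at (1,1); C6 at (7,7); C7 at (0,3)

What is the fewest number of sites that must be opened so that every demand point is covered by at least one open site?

Coverage sets (demand points within 2 of each site):
  H-α: {C3, C4}
  H-β: {C2, C3, C4}
  H-γ: {C1, C2, C5, C7}
  H-δ: {C6}
  H-ε: {C7}
  H-ζ: {C7}
No 2 sites suffice: every size-2 union leaves at least one demand point uncovered.
But {H-α, H-γ, H-δ} covers everything, so the minimum is 3.

3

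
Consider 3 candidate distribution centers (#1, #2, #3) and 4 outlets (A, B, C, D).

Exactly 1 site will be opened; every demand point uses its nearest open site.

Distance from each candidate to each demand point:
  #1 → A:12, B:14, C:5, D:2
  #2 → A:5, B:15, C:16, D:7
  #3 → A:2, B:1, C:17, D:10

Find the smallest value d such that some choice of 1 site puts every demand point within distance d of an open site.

14

Open {#1}.
  Farthest demand point is B at distance 14 (to #1); all others are ≤ 14.
With {#2} the worst case is 16.
With {#3} the worst case is 17.
No size-1 selection achieves below 14.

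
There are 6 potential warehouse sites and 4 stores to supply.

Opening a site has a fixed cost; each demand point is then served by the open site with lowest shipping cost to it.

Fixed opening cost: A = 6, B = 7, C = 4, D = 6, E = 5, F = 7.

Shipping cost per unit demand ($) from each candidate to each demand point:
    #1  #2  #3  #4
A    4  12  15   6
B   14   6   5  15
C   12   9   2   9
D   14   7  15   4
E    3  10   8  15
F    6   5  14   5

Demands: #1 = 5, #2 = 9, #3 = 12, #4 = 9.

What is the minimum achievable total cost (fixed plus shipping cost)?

Open {C, D, E, F}: assign each demand point to its cheapest open site.
  #1→E 5×3=15, #2→F 9×5=45, #3→C 12×2=24, #4→D 9×4=36
  shipping cost 120, fixed 22 → total 142.
Compare {C, E, F}: shipping cost 129 + fixed 16 = 145.
Compare {A, C, D, F}: shipping cost 125 + fixed 23 = 148.
Compare {A, C, D, E, F}: shipping cost 120 + fixed 28 = 148.
All other subsets cost ≥ 145. Minimum total cost: 142.

142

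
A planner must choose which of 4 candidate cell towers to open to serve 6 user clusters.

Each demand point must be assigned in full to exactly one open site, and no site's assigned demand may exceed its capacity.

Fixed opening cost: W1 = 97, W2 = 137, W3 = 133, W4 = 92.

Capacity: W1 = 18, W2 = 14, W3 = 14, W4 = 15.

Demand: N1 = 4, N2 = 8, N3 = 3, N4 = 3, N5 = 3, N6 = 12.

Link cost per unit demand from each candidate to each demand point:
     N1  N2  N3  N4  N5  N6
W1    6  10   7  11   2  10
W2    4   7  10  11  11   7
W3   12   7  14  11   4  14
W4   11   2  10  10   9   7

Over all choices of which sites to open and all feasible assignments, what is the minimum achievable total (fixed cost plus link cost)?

Open {W1, W4}; cheapest assignment that respects the capacities:
  W1 (cap 18, load 18): N3, N5, N6 — cost 3×7 + 3×2 + 12×10 = 147
  W4 (cap 15, load 15): N1, N2, N4 — cost 4×11 + 8×2 + 3×10 = 90
  Shipping 237, fixed 189 → total 426.
  Any other capacity-feasible assignment to {W1, W4} ships for at least 237.
Compare {W1, W2, W4}: its best feasible assignment gives total 507.
Compare {W1, W3, W4}: its best feasible assignment gives total 543.
Every other set of open sites that can feasibly serve all demand totals ≥ 507 even under its best assignment. Minimum: 426.

426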